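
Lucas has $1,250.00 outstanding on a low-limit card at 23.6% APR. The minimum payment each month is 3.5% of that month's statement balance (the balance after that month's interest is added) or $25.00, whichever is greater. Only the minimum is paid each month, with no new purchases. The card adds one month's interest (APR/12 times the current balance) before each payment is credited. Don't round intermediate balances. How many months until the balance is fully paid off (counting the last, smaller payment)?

Monthly rate r = 23.6%/12 = 1.96667% = 0.0196667.
While 3.5% of the post-interest balance exceeds $25.00, each month B ← (B·(1+r))·(1 − 0.035), i.e. B shrinks by the factor (1+r)·0.965 = 0.98398.
This holds for months 1–36. Entering month 37 the balance is $698.86; 3.5% of the post-interest balance is now below $25.00, so the flat $25.00 minimum applies from here.
From month 37 a fixed $25.00 at rate r clears $698.86 in 41 more payments. Total: 36 + 41 = 77 months.

77 months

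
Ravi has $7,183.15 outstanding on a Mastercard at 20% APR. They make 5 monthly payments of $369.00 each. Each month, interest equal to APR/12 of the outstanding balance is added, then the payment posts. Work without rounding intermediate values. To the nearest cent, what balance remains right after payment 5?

$5,894.50

Monthly rate r = 20%/12 = 1.66667% = 0.0166667.
Each month: B ← B·(1+r) − $369.00.
Month 1: interest $119.72; balance after payment $6,933.87.
Month 2: interest $115.56; balance after payment $6,680.43.
Month 3: interest $111.34; balance after payment $6,422.77.
Month 4: interest $107.05; balance after payment $6,160.82.
Month 5: interest $102.68; balance after payment $5,894.50.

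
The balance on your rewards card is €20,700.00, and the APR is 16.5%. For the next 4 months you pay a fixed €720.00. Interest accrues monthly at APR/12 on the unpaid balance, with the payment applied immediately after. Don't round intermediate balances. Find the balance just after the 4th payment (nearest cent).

Monthly rate r = 16.5%/12 = 1.375% = 0.01375.
Each month: B ← B·(1+r) − €720.00.
Month 1: interest €284.62; balance after payment €20,264.62.
Month 2: interest €278.64; balance after payment €19,823.26.
Month 3: interest €272.57; balance after payment €19,375.83.
Month 4: interest €266.42; balance after payment €18,922.25.

€18,922.25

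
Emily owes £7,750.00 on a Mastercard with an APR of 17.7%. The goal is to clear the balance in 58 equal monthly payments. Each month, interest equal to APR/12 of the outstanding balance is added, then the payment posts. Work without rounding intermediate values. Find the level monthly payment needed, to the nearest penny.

Monthly rate r = 17.7%/12 = 1.475% = 0.01475.
Level-payment amortization: P = B₀·r / (1 − (1+r)^(−n)) = 7750.00·0.01475 / (1 − 1.01475^(−58)).
Denominator 1 − (1+r)^(−58) = 0.572265264.
P = 114.312 / 0.572265264 ≈ 199.75.

£199.75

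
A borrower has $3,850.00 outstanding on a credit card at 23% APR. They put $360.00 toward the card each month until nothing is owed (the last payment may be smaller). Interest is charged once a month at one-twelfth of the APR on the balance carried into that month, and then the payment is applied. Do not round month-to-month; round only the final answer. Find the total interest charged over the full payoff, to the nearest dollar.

Monthly rate r = 23%/12 = 1.91667% = 0.0191667.
Payoff takes n = ⌈−ln(1 − rB₀/P)/ln(1+r)⌉ = ⌈12.082⌉ = 13 payments; the last is $29.85.
Total paid = 12·$360.00 + $29.85 = $4,349.85.
Total interest = total paid − principal = $4,349.85 − $3,850.00 = $499.85.

$500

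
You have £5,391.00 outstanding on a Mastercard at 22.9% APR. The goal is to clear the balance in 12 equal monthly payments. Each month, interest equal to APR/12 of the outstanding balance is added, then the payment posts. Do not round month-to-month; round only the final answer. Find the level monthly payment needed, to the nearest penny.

Monthly rate r = 22.9%/12 = 1.90833% = 0.0190833.
Level-payment amortization: P = B₀·r / (1 − (1+r)^(−n)) = 5391.00·0.0190833 / (1 − 1.01908^(−12)).
Denominator 1 − (1+r)^(−12) = 0.202953585.
P = 102.878 / 0.202953585 ≈ 506.91.

£506.91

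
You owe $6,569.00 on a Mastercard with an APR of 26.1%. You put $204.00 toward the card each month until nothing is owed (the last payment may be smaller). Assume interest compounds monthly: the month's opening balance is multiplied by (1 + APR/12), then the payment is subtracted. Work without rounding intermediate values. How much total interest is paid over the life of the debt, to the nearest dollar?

Monthly rate r = 26.1%/12 = 2.175% = 0.02175.
Payoff takes n = ⌈−ln(1 − rB₀/P)/ln(1+r)⌉ = ⌈56.012⌉ = 57 payments; the last is $2.57.
Total paid = 56·$204.00 + $2.57 = $11,426.57.
Total interest = total paid − principal = $11,426.57 − $6,569.00 = $4,857.57.

$4,858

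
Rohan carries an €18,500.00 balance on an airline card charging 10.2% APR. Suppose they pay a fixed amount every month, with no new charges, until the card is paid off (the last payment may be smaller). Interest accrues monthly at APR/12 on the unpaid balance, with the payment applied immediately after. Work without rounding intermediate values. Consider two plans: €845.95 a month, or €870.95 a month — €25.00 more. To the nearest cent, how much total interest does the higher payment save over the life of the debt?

€64.60

Monthly rate r = 10.2%/12 = 0.85% = 0.0085.
At €845.95/mo: n = ⌈−ln(1 − rB₀/P)/ln(1+r)⌉ = 25 payments (last €252.27); total interest = total paid − €18,500.00 = €2,055.07.
At €870.95/mo: 24 payments (last €458.62); total interest €1,990.47.
Interest saved = €2,055.07 − €1,990.47 = €64.60.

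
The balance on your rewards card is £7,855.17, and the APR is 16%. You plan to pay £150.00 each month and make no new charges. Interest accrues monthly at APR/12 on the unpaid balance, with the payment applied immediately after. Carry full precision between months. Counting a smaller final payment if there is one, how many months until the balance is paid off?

91 payments

Monthly rate r = 16%/12 = 1.33333% = 0.0133333.
Recurrence: B ← B·(1+r) − £150.00.
Month 1: interest £104.74; balance after payment £7,809.91.
Month 2: interest £104.13; balance after payment £7,764.04.
Closed form: n = −ln(1 − rB₀/P)/ln(1+r) = −ln(0.30176)/ln(1.01333) ≈ 90.456, so the balance reaches zero during payment 91.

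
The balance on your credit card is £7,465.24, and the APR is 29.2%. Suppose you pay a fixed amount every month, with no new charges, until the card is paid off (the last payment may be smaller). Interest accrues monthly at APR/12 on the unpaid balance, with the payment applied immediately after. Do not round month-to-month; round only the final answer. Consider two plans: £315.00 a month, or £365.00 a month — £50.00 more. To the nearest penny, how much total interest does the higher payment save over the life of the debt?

Monthly rate r = 29.2%/12 = 2.43333% = 0.0243333.
At £315.00/mo: n = ⌈−ln(1 − rB₀/P)/ln(1+r)⌉ = 36 payments (last £238.59); total interest = total paid − £7,465.24 = £3,798.35.
At £365.00/mo: 29 payments (last £234.01); total interest £2,988.77.
Interest saved = £3,798.35 − £2,988.77 = £809.58.

£809.58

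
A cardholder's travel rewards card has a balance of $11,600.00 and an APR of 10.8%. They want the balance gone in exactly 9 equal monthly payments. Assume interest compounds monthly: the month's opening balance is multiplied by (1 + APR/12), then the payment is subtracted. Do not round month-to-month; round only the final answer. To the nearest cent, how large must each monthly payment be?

Monthly rate r = 10.8%/12 = 0.9% = 0.009.
Level-payment amortization: P = B₀·r / (1 − (1+r)^(−n)) = 11600.00·0.009 / (1 − 1.009^(−9)).
Denominator 1 − (1+r)^(−9) = 0.0774721117.
P = 104.4 / 0.0774721117 ≈ 1347.58.

$1,347.58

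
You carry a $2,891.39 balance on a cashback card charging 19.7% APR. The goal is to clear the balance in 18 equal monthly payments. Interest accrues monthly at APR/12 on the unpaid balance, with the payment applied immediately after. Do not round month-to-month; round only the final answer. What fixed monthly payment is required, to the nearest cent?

$186.84

Monthly rate r = 19.7%/12 = 1.64167% = 0.0164167.
Level-payment amortization: P = B₀·r / (1 − (1+r)^(−n)) = 2891.39·0.0164167 / (1 − 1.01642^(−18)).
Denominator 1 − (1+r)^(−18) = 0.254052951.
P = 47.467 / 0.254052951 ≈ 186.84.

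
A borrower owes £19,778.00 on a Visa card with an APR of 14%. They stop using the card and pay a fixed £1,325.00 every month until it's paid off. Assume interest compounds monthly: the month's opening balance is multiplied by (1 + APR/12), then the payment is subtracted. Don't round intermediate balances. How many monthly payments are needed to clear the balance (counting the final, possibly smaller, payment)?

17 months

Monthly rate r = 14%/12 = 1.16667% = 0.0116667.
Recurrence: B ← B·(1+r) − £1,325.00.
Month 1: interest £230.74; balance after payment £18,683.74.
Month 2: interest £217.98; balance after payment £17,576.72.
Closed form: n = −ln(1 − rB₀/P)/ln(1+r) = −ln(0.82585)/ln(1.01167) ≈ 16.496, so the balance reaches zero during payment 17.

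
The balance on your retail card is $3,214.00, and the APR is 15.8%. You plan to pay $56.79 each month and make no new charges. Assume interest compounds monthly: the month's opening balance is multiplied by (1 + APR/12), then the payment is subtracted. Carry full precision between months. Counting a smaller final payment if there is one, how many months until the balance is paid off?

Monthly rate r = 15.8%/12 = 1.31667% = 0.0131667.
Recurrence: B ← B·(1+r) − $56.79.
Month 1: interest $42.32; balance after payment $3,199.53.
Month 2: interest $42.13; balance after payment $3,184.86.
Closed form: n = −ln(1 − rB₀/P)/ln(1+r) = −ln(0.25484)/ln(1.01317) ≈ 104.514, so the balance reaches zero during payment 105.

105 payments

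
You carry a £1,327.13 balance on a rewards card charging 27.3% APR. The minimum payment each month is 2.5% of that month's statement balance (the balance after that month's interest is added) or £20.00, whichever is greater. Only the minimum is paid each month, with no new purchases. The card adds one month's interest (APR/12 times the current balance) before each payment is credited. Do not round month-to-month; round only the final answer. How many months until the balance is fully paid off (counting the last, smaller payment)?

Monthly rate r = 27.3%/12 = 2.275% = 0.02275.
While 2.5% of the post-interest balance exceeds £20.00, each month B ← (B·(1+r))·(1 − 0.025), i.e. B shrinks by the factor (1+r)·0.975 = 0.99718.
This holds for months 1–188. Entering month 189 the balance is £780.63; 2.5% of the post-interest balance is now below £20.00, so the flat £20.00 minimum applies from here.
From month 189 a fixed £20.00 at rate r clears £780.63 in 98 more payments. Total: 188 + 98 = 286 months.

286 months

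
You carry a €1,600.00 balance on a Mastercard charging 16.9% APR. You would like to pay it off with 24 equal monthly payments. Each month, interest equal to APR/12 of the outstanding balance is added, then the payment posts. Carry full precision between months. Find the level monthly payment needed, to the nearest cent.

€79.03

Monthly rate r = 16.9%/12 = 1.40833% = 0.0140833.
Level-payment amortization: P = B₀·r / (1 − (1+r)^(−n)) = 1600.00·0.0140833 / (1 − 1.01408^(−24)).
Denominator 1 − (1+r)^(−24) = 0.285121034.
P = 22.5333 / 0.285121034 ≈ 79.03.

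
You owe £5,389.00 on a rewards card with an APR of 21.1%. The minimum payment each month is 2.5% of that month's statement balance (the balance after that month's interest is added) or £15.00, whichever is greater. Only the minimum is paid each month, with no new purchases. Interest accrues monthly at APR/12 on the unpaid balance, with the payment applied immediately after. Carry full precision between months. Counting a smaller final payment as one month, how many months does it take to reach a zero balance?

348 months

Monthly rate r = 21.1%/12 = 1.75833% = 0.0175833.
While 2.5% of the post-interest balance exceeds £15.00, each month B ← (B·(1+r))·(1 − 0.025), i.e. B shrinks by the factor (1+r)·0.975 = 0.99214.
This holds for months 1–281. Entering month 282 the balance is £587.45; 2.5% of the post-interest balance is now below £15.00, so the flat £15.00 minimum applies from here.
From month 282 a fixed £15.00 at rate r clears £587.45 in 67 more payments. Total: 281 + 67 = 348 months.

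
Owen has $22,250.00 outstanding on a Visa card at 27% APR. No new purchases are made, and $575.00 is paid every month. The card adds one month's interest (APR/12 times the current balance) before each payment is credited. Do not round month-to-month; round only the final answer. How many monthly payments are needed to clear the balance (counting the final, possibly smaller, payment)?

Monthly rate r = 27%/12 = 2.25% = 0.0225.
Recurrence: B ← B·(1+r) − $575.00.
Month 1: interest $500.62; balance after payment $22,175.62.
Month 2: interest $498.95; balance after payment $22,099.58.
Closed form: n = −ln(1 − rB₀/P)/ln(1+r) = −ln(0.12935)/ln(1.0225) ≈ 91.919, so the balance reaches zero during payment 92.

92 payments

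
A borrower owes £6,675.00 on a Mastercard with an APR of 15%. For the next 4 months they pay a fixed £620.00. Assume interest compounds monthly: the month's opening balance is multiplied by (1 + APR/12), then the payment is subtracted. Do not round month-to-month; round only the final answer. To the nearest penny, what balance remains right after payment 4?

£4,488.17

Monthly rate r = 15%/12 = 1.25% = 0.0125.
Each month: B ← B·(1+r) − £620.00.
Month 1: interest £83.44; balance after payment £6,138.44.
Month 2: interest £76.73; balance after payment £5,595.17.
Month 3: interest £69.94; balance after payment £5,045.11.
Month 4: interest £63.06; balance after payment £4,488.17.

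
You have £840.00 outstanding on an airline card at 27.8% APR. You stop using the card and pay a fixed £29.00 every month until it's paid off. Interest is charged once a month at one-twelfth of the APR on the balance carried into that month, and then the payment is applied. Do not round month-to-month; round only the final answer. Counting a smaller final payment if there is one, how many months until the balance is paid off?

49 payments

Monthly rate r = 27.8%/12 = 2.31667% = 0.0231667.
Recurrence: B ← B·(1+r) − £29.00.
Month 1: interest £19.46; balance after payment £830.46.
Month 2: interest £19.24; balance after payment £820.70.
Closed form: n = −ln(1 − rB₀/P)/ln(1+r) = −ln(0.32897)/ln(1.02317) ≈ 48.545, so the balance reaches zero during payment 49.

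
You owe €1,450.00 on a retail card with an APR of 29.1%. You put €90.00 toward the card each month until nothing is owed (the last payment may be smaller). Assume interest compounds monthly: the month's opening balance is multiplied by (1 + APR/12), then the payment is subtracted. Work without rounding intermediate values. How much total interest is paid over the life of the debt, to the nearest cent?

€411.17

Monthly rate r = 29.1%/12 = 2.425% = 0.02425.
Payoff takes n = ⌈−ln(1 − rB₀/P)/ln(1+r)⌉ = ⌈20.677⌉ = 21 payments; the last is €61.17.
Total paid = 20·€90.00 + €61.17 = €1,861.17.
Total interest = total paid − principal = €1,861.17 − €1,450.00 = €411.17.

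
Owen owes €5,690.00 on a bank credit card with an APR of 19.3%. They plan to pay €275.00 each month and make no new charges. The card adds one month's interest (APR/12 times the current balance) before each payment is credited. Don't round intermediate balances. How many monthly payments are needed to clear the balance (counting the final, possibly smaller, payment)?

26 months

Monthly rate r = 19.3%/12 = 1.60833% = 0.0160833.
Recurrence: B ← B·(1+r) − €275.00.
Month 1: interest €91.51; balance after payment €5,506.51.
Month 2: interest €88.56; balance after payment €5,320.08.
Closed form: n = −ln(1 − rB₀/P)/ln(1+r) = −ln(0.66722)/ln(1.01608) ≈ 25.360, so the balance reaches zero during payment 26.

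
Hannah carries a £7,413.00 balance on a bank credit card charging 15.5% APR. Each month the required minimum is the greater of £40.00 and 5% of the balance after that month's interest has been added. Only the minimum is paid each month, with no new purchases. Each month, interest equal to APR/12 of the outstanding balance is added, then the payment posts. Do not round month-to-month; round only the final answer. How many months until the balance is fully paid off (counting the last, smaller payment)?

Monthly rate r = 15.5%/12 = 1.29167% = 0.0129167.
While 5% of the post-interest balance exceeds £40.00, each month B ← (B·(1+r))·(1 − 0.05), i.e. B shrinks by the factor (1+r)·0.95 = 0.96227.
This holds for months 1–59. Entering month 60 the balance is £766.54; 5% of the post-interest balance is now below £40.00, so the flat £40.00 minimum applies from here.
From month 60 a fixed £40.00 at rate r clears £766.54 in 23 more payments. Total: 59 + 23 = 82 months.

82 months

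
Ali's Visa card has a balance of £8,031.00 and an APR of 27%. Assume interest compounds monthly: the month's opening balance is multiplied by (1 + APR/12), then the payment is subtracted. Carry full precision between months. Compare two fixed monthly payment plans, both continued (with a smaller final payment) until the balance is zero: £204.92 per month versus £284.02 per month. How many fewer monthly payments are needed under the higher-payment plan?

Monthly rate r = 27%/12 = 2.25% = 0.0225.
At £204.92/mo: n = ⌈−ln(1 − rB₀/P)/ln(1+r)⌉ = 96 payments (last £198.35); total interest = total paid − £8,031.00 = £11,634.75.
At £284.02/mo: 46 payments (last £127.30); total interest £4,877.20.
Payments saved = 96 − 46 = 50.

50 fewer payments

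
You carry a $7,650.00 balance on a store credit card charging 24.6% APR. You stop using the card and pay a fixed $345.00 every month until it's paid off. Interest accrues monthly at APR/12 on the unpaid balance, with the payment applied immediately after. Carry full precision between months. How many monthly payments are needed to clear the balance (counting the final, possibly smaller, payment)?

Monthly rate r = 24.6%/12 = 2.05% = 0.0205.
Recurrence: B ← B·(1+r) − $345.00.
Month 1: interest $156.83; balance after payment $7,461.82.
Month 2: interest $152.97; balance after payment $7,269.79.
Closed form: n = −ln(1 − rB₀/P)/ln(1+r) = −ln(0.54543)/ln(1.0205) ≈ 29.871, so the balance reaches zero during payment 30.

30 months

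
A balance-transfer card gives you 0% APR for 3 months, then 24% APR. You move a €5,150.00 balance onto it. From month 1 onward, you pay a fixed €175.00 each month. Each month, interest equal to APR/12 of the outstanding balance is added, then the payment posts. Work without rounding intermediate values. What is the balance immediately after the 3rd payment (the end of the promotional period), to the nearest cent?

Promo months 1–3 at r₀ = 0%/12 = 0; months 4+ at r₁ = 24%/12 = 0.02.
After month 3 (no interest yet): B = €5,150.00 − 3·€175.00 = €4,625.00.

€4,625.00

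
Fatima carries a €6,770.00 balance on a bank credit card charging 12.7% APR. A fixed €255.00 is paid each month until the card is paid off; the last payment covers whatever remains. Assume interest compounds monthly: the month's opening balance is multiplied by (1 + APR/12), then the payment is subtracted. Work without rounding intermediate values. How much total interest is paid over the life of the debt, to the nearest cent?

€1,220.14

Monthly rate r = 12.7%/12 = 1.05833% = 0.0105833.
Payoff takes n = ⌈−ln(1 − rB₀/P)/ln(1+r)⌉ = ⌈31.333⌉ = 32 payments; the last is €85.14.
Total paid = 31·€255.00 + €85.14 = €7,990.14.
Total interest = total paid − principal = €7,990.14 − €6,770.00 = €1,220.14.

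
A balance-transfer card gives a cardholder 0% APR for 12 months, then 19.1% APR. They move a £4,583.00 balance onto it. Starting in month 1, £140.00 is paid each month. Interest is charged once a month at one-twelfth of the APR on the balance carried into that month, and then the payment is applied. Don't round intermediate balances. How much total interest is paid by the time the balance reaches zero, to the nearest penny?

Promo months 1–12 at r₀ = 0%/12 = 0; months 13+ at r₁ = 19.1%/12 = 0.0159167.
After month 12 (no interest yet): B = £4,583.00 − 12·£140.00 = £2,903.00.
Then at r₁ with £140.00/mo: n₂ = −ln(1 − r₁·B/P)/ln(1+r₁) ≈ 25.36 → 26 more payments.
Total paid = 37·£140.00 + £51.32 = £5,231.32; interest = £5,231.32 − £4,583.00 = £648.32.

£648.32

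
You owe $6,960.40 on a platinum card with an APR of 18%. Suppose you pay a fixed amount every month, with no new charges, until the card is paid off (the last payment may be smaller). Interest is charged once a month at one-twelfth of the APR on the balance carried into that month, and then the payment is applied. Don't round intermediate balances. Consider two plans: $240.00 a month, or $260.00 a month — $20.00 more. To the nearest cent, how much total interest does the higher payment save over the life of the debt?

Monthly rate r = 18%/12 = 1.5% = 0.015.
At $240.00/mo: n = ⌈−ln(1 − rB₀/P)/ln(1+r)⌉ = 39 payments (last $84.33); total interest = total paid − $6,960.40 = $2,243.93.
At $260.00/mo: 35 payments (last $126.54); total interest $2,006.14.
Interest saved = $2,243.93 − $2,006.14 = $237.79.

$237.79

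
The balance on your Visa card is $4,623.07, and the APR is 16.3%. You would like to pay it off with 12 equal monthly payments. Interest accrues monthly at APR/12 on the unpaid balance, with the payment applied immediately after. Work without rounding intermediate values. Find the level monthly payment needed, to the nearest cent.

Monthly rate r = 16.3%/12 = 1.35833% = 0.0135833.
Level-payment amortization: P = B₀·r / (1 − (1+r)^(−n)) = 4623.07·0.0135833 / (1 − 1.01358^(−12)).
Denominator 1 − (1+r)^(−12) = 0.149476198.
P = 62.7967 / 0.149476198 ≈ 420.11.

$420.11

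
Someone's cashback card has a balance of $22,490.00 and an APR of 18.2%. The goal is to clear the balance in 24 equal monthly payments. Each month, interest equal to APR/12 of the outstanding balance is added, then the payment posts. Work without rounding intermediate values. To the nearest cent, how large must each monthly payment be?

Monthly rate r = 18.2%/12 = 1.51667% = 0.0151667.
Level-payment amortization: P = B₀·r / (1 − (1+r)^(−n)) = 22490.00·0.0151667 / (1 − 1.01517^(−24)).
Denominator 1 − (1+r)^(−24) = 0.303207253.
P = 341.098 / 0.303207253 ≈ 1124.97.

$1,124.97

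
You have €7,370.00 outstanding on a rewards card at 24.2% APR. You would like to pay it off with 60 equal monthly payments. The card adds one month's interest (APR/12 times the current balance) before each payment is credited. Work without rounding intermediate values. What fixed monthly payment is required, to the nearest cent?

Monthly rate r = 24.2%/12 = 2.01667% = 0.0201667.
Level-payment amortization: P = B₀·r / (1 − (1+r)^(−n)) = 7370.00·0.0201667 / (1 − 1.02017^(−60)).
Denominator 1 − (1+r)^(−60) = 0.698190954.
P = 148.628 / 0.698190954 ≈ 212.88.

€212.88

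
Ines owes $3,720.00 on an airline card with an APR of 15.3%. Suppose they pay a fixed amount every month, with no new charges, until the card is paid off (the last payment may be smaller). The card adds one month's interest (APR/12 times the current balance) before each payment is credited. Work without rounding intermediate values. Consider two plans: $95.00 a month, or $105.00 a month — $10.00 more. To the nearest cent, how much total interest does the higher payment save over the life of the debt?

Monthly rate r = 15.3%/12 = 1.275% = 0.01275.
At $95.00/mo: n = ⌈−ln(1 − rB₀/P)/ln(1+r)⌉ = 55 payments (last $56.58); total interest = total paid − $3,720.00 = $1,466.58.
At $105.00/mo: 48 payments (last $45.72); total interest $1,260.72.
Interest saved = $1,466.58 − $1,260.72 = $205.86.

$205.86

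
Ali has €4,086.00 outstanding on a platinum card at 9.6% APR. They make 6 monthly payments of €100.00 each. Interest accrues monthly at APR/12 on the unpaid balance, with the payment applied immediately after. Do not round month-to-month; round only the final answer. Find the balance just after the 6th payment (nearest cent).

Monthly rate r = 9.6%/12 = 0.8% = 0.008.
Each month: B ← B·(1+r) − €100.00.
Month 1: interest €32.69; balance after payment €4,018.69.
Month 2: interest €32.15; balance after payment €3,950.84.
Month 3: interest €31.61; balance after payment €3,882.44.
Month 4: interest €31.06; balance after payment €3,813.50.
Month 5: interest €30.51; balance after payment €3,744.01.
Month 6: interest €29.95; balance after payment €3,673.96.

€3,673.96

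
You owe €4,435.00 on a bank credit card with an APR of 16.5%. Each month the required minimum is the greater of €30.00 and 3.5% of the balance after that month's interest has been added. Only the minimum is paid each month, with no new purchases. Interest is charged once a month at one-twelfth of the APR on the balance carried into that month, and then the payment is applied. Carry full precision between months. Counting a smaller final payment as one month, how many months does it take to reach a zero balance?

Monthly rate r = 16.5%/12 = 1.375% = 0.01375.
While 3.5% of the post-interest balance exceeds €30.00, each month B ← (B·(1+r))·(1 − 0.035), i.e. B shrinks by the factor (1+r)·0.965 = 0.97827.
This holds for months 1–76. Entering month 77 the balance is €835.06; 3.5% of the post-interest balance is now below €30.00, so the flat €30.00 minimum applies from here.
From month 77 a fixed €30.00 at rate r clears €835.06 in 36 more payments. Total: 76 + 36 = 112 months.

112 months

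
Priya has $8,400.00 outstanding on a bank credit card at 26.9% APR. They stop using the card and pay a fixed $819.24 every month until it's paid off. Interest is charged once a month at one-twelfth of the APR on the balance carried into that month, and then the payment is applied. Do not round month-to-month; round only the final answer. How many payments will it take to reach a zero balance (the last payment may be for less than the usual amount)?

12 months

Monthly rate r = 26.9%/12 = 2.24167% = 0.0224167.
Recurrence: B ← B·(1+r) − $819.24.
Month 1: interest $188.30; balance after payment $7,769.06.
Month 2: interest $174.16; balance after payment $7,123.98.
Closed form: n = −ln(1 − rB₀/P)/ln(1+r) = −ln(0.77015)/ln(1.02242) ≈ 11.781, so the balance reaches zero during payment 12.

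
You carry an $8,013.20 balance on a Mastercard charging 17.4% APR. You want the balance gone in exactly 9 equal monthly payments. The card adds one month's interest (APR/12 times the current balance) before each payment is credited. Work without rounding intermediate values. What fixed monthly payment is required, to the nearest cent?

Monthly rate r = 17.4%/12 = 1.45% = 0.0145.
Level-payment amortization: P = B₀·r / (1 − (1+r)^(−n)) = 8013.20·0.0145 / (1 − 1.0145^(−9)).
Denominator 1 − (1+r)^(−9) = 0.121520689.
P = 116.191 / 0.121520689 ≈ 956.15.

$956.15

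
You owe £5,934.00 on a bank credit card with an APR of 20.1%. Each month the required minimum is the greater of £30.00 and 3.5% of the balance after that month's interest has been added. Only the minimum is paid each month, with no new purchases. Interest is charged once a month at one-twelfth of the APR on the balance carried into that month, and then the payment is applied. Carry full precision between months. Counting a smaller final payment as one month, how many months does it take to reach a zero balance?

141 months

Monthly rate r = 20.1%/12 = 1.675% = 0.01675.
While 3.5% of the post-interest balance exceeds £30.00, each month B ← (B·(1+r))·(1 − 0.035), i.e. B shrinks by the factor (1+r)·0.965 = 0.98116.
This holds for months 1–103. Entering month 104 the balance is £836.99; 3.5% of the post-interest balance is now below £30.00, so the flat £30.00 minimum applies from here.
From month 104 a fixed £30.00 at rate r clears £836.99 in 38 more payments. Total: 103 + 38 = 141 months.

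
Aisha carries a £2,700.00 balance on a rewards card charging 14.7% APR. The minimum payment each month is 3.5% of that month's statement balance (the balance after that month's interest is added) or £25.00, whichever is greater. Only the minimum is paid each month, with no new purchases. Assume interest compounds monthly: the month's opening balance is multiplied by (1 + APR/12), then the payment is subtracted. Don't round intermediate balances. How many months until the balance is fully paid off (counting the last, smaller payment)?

Monthly rate r = 14.7%/12 = 1.225% = 0.01225.
While 3.5% of the post-interest balance exceeds £25.00, each month B ← (B·(1+r))·(1 − 0.035), i.e. B shrinks by the factor (1+r)·0.965 = 0.97682.
This holds for months 1–58. Entering month 59 the balance is £692.85; 3.5% of the post-interest balance is now below £25.00, so the flat £25.00 minimum applies from here.
From month 59 a fixed £25.00 at rate r clears £692.85 in 35 more payments. Total: 58 + 35 = 93 months.

93 months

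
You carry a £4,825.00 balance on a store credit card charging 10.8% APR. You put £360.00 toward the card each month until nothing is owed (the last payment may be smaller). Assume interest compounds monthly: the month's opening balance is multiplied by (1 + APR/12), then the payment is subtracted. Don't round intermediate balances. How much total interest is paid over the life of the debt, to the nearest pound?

£340

Monthly rate r = 10.8%/12 = 0.9% = 0.009.
Payoff takes n = ⌈−ln(1 − rB₀/P)/ln(1+r)⌉ = ⌈14.347⌉ = 15 payments; the last is £125.22.
Total paid = 14·£360.00 + £125.22 = £5,165.22.
Total interest = total paid − principal = £5,165.22 − £4,825.00 = £340.22.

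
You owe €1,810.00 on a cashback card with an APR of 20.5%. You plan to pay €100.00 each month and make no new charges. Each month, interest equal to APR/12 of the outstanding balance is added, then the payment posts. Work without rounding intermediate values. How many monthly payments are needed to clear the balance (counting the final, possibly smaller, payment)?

22 payments

Monthly rate r = 20.5%/12 = 1.70833% = 0.0170833.
Recurrence: B ← B·(1+r) − €100.00.
Month 1: interest €30.92; balance after payment €1,740.92.
Month 2: interest €29.74; balance after payment €1,670.66.
Closed form: n = −ln(1 − rB₀/P)/ln(1+r) = −ln(0.69079)/ln(1.01708) ≈ 21.838, so the balance reaches zero during payment 22.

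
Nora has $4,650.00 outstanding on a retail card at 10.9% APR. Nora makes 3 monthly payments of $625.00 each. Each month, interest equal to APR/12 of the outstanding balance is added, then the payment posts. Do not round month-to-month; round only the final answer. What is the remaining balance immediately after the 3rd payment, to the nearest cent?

$2,885.78

Monthly rate r = 10.9%/12 = 0.908333% = 0.00908333.
Each month: B ← B·(1+r) − $625.00.
Month 1: interest $42.24; balance after payment $4,067.24.
Month 2: interest $36.94; balance after payment $3,479.18.
Month 3: interest $31.60; balance after payment $2,885.78.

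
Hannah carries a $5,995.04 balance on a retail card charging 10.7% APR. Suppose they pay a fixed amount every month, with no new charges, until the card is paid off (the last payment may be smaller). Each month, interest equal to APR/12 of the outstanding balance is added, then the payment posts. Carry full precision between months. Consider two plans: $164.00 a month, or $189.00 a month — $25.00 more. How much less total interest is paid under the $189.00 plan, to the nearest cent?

Monthly rate r = 10.7%/12 = 0.891667% = 0.00891667.
At $164.00/mo: n = ⌈−ln(1 − rB₀/P)/ln(1+r)⌉ = 45 payments (last $71.42); total interest = total paid − $5,995.04 = $1,292.38.
At $189.00/mo: 38 payments (last $85.25); total interest $1,083.21.
Interest saved = $1,292.38 − $1,083.21 = $209.17.

$209.17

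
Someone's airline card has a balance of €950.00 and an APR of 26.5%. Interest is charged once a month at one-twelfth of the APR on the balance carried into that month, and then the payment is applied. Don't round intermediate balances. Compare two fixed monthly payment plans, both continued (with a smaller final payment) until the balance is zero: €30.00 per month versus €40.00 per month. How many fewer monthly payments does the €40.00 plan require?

21 fewer payments

Monthly rate r = 26.5%/12 = 2.20833% = 0.0220833.
At €30.00/mo: n = ⌈−ln(1 − rB₀/P)/ln(1+r)⌉ = 56 payments (last €0.41); total interest = total paid − €950.00 = €700.41.
At €40.00/mo: 35 payments (last €1.26); total interest €411.26.
Payments saved = 56 − 35 = 21.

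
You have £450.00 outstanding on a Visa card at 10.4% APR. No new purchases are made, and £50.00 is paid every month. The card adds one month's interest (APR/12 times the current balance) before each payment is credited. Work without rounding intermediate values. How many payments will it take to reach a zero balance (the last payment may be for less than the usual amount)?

Monthly rate r = 10.4%/12 = 0.866667% = 0.00866667.
Recurrence: B ← B·(1+r) − £50.00.
Month 1: interest £3.90; balance after payment £403.90.
Month 2: interest £3.50; balance after payment £357.40.
Closed form: n = −ln(1 − rB₀/P)/ln(1+r) = −ln(0.922)/ln(1.00867) ≈ 9.411, so the balance reaches zero during payment 10.

10 months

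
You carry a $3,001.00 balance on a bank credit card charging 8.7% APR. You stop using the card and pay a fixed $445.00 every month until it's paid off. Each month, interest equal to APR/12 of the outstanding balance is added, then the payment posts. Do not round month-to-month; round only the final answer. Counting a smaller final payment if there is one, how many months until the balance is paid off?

Monthly rate r = 8.7%/12 = 0.725% = 0.00725.
Recurrence: B ← B·(1+r) − $445.00.
Month 1: interest $21.76; balance after payment $2,577.76.
Month 2: interest $18.69; balance after payment $2,151.45.
Closed form: n = −ln(1 − rB₀/P)/ln(1+r) = −ln(0.95111)/ln(1.00725) ≈ 6.939, so the balance reaches zero during payment 7.

7 payments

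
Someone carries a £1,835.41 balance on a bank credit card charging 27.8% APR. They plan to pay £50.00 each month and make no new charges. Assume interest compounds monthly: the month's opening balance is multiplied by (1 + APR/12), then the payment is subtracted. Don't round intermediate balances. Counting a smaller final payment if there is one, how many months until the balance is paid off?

Monthly rate r = 27.8%/12 = 2.31667% = 0.0231667.
Recurrence: B ← B·(1+r) − £50.00.
Month 1: interest £42.52; balance after payment £1,827.93.
Month 2: interest £42.35; balance after payment £1,820.28.
Closed form: n = −ln(1 − rB₀/P)/ln(1+r) = −ln(0.14959)/ln(1.02317) ≈ 82.954, so the balance reaches zero during payment 83.

83 months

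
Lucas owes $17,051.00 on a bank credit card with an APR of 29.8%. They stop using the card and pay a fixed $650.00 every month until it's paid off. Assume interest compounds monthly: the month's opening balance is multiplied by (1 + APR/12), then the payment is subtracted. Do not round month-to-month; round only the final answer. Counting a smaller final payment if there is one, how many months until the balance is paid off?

Monthly rate r = 29.8%/12 = 2.48333% = 0.0248333.
Recurrence: B ← B·(1+r) − $650.00.
Month 1: interest $423.43; balance after payment $16,824.43.
Month 2: interest $417.81; balance after payment $16,592.24.
Closed form: n = −ln(1 − rB₀/P)/ln(1+r) = −ln(0.34856)/ln(1.02483) ≈ 42.965, so the balance reaches zero during payment 43.

43 months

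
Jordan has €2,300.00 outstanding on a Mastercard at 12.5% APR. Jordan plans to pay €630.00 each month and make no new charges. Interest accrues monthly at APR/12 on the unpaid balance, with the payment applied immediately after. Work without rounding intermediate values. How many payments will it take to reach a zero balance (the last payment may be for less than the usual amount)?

Monthly rate r = 12.5%/12 = 1.04167% = 0.0104167.
Recurrence: B ← B·(1+r) − €630.00.
Month 1: interest €23.96; balance after payment €1,693.96.
Month 2: interest €17.65; balance after payment €1,081.60.
Month 3: interest €11.27; balance after payment €462.87.
Month 4: interest €4.82; balance after payment €0.00.

4 payments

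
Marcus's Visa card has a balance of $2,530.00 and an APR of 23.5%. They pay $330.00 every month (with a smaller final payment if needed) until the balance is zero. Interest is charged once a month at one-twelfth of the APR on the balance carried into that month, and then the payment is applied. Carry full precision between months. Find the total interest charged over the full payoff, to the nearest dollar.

$239

Monthly rate r = 23.5%/12 = 1.95833% = 0.0195833.
Payoff takes n = ⌈−ln(1 − rB₀/P)/ln(1+r)⌉ = ⌈8.388⌉ = 9 payments; the last is $128.89.
Total paid = 8·$330.00 + $128.89 = $2,768.89.
Total interest = total paid − principal = $2,768.89 − $2,530.00 = $238.89.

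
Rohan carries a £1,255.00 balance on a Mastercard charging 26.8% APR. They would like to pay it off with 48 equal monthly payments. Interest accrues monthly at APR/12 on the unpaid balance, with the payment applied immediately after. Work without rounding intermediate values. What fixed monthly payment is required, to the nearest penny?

£42.88

Monthly rate r = 26.8%/12 = 2.23333% = 0.0223333.
Level-payment amortization: P = B₀·r / (1 − (1+r)^(−n)) = 1255.00·0.0223333 / (1 − 1.02233^(−48)).
Denominator 1 − (1+r)^(−48) = 0.653615078.
P = 28.0283 / 0.653615078 ≈ 42.88.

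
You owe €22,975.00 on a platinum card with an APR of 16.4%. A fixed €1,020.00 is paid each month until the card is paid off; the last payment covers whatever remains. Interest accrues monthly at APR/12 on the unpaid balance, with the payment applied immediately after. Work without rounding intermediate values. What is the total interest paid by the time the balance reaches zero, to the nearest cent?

€4,673.08

Monthly rate r = 16.4%/12 = 1.36667% = 0.0136667.
Payoff takes n = ⌈−ln(1 − rB₀/P)/ln(1+r)⌉ = ⌈27.105⌉ = 28 payments; the last is €108.08.
Total paid = 27·€1,020.00 + €108.08 = €27,648.08.
Total interest = total paid − principal = €27,648.08 − €22,975.00 = €4,673.08.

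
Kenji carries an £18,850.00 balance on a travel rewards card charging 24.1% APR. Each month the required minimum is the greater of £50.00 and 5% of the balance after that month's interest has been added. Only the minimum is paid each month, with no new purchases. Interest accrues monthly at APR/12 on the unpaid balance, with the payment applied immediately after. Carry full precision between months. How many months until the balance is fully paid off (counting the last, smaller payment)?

120 months

Monthly rate r = 24.1%/12 = 2.00833% = 0.0200833.
While 5% of the post-interest balance exceeds £50.00, each month B ← (B·(1+r))·(1 − 0.05), i.e. B shrinks by the factor (1+r)·0.95 = 0.96908.
This holds for months 1–95. Entering month 96 the balance is £953.76; 5% of the post-interest balance is now below £50.00, so the flat £50.00 minimum applies from here.
From month 96 a fixed £50.00 at rate r clears £953.76 in 25 more payments. Total: 95 + 25 = 120 months.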